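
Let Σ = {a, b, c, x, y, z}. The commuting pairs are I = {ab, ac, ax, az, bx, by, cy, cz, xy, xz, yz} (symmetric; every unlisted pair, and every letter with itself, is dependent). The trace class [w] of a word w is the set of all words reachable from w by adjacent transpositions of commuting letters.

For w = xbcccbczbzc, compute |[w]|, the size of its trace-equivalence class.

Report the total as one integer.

#0=x has no predecessor
#1=b has no predecessor
#2=c depends on [0:x, 1:b]
#3=c depends on [2:c]
#4=c depends on [3:c]
#5=b depends on [4:c]
#6=c depends on [5:b]
#7=z depends on [5:b]
#8=b depends on [6:c, 7:z]
#9=z depends on [8:b]
#10=c depends on [8:b]
sources: [0:x, 1:b]
N(rest) = Σ N(rest − s) over sources s of rest; N(one piece) = 1:
  size 1 → [9]=1  [10]=1
  size 2 → [9,10]=2
  size 3 → [8,9,10]=2
  size 4 → [6,8,9,10]=2  [7,8,9,10]=2
  size 5 → [6,7,8,9,10]=4
  size 6 → [5,6,7,8,9,10]=4
  size 7 → [4,5,6,7,8,9,10]=4
  size 8 → [3,4,5,6,7,8,9,10]=4
  size 9 → [2,3,4,5,6,7,8,9,10]=4
  first=0(x) contributes 4
  first=1(b) contributes 4
|[w]| = 8

8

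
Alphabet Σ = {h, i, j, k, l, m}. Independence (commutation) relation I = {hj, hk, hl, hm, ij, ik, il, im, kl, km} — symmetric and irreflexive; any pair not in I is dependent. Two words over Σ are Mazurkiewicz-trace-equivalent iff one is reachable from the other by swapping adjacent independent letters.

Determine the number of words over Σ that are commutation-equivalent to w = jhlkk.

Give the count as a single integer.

15

#0=j has no predecessor
#1=h has no predecessor
#2=l depends on [0:j]
#3=k depends on [0:j]
#4=k depends on [3:k]
sources: [0:j, 1:h]
N(rest) = Σ N(rest − s) over sources s of rest; N(one piece) = 1:
  size 1 → [1]=1  [2]=1  [4]=1
  size 2 → [1,2]=2  [1,4]=2  [2,4]=2  [3,4]=1
  size 3 → [1,2,4]=6  [1,3,4]=3  [2,3,4]=3
  first=0(j) contributes 12
  first=1(h) contributes 3
|[w]| = 15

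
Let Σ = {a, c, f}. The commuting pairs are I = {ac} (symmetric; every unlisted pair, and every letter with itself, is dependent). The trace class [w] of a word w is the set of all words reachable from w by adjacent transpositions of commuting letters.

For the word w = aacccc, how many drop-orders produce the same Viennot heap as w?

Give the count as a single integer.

15

piece 0:a — minimal
piece 1:a rests on {0:a}
piece 2:c — minimal
piece 3:c rests on {2:c}
piece 4:c rests on {3:c}
piece 5:c rests on {4:c}
minimal pieces: {0:a, 2:c}
ways to finish when only these pieces remain (= sum over removing one remaining piece with nothing left below it):
  1 left: {1}→1  {5}→1
  2 left: {0,1}→1  {1,5}→2  {4,5}→1
  3 left: {0,1,5}→3  {1,4,5}→3  {3,4,5}→1
  4 left: {0,1,4,5}→6  {1,3,4,5}→4  {2,3,4,5}→1
  placing 0:a first → 5 extensions
  placing 2:c first → 10 extensions
total linear extensions = 15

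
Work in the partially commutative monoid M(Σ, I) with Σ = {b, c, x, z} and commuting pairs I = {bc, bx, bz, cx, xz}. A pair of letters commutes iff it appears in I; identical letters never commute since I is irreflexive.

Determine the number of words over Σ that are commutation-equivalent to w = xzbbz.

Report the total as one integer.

piece 0:x — minimal
piece 1:z — minimal
piece 2:b — minimal
piece 3:b rests on {2:b}
piece 4:z rests on {1:z}
minimal pieces: {0:x, 1:z, 2:b}
ways to finish when only these pieces remain (= sum over removing one remaining piece with nothing left below it):
  1 left: {0}→1  {3}→1  {4}→1
  2 left: {0,3}→2  {0,4}→2  {1,4}→1  {2,3}→1  {3,4}→2
  3 left: {0,1,4}→3  {0,2,3}→3  {0,3,4}→6  {1,3,4}→3  {2,3,4}→3
  placing 0:x first → 6 extensions
  placing 1:z first → 12 extensions
  placing 2:b first → 12 extensions
total linear extensions = 30

30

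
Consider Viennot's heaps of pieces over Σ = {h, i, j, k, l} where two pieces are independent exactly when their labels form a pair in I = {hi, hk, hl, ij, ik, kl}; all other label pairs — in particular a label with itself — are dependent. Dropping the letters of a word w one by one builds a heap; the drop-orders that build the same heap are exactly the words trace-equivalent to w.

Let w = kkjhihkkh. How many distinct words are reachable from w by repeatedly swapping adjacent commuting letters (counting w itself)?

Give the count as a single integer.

90

0(k) covers ∅
1(k) covers 0:k
2(j) covers 1:k
3(h) covers 2:j
4(i) covers ∅
5(h) covers 3:h
6(k) covers 2:j
7(k) covers 6:k
8(h) covers 5:h
floor of heap: 0:k, 4:i
completions by unplaced set U, small U first (add the entries for U minus each lowest piece of U):
  |U|=1: {4}:1  {7}:1  {8}:1
  |U|=2: {4,7}:2  {4,8}:2  {5,8}:1  {6,7}:1  {7,8}:2
  |U|=3: {3,5,8}:1  {4,5,8}:3  {4,6,7}:3  {4,7,8}:6  {5,7,8}:3  {6,7,8}:3
  |U|=4: {3,4,5,8}:4  {3,5,7,8}:4  {4,5,7,8}:12  {4,6,7,8}:12  {5,6,7,8}:6
  |U|=5: {3,4,5,7,8}:20  {3,5,6,7,8}:10  {4,5,6,7,8}:30
  |U|=6: {2,3,5,6,7,8}:10  {3,4,5,6,7,8}:60
  |U|=7: {1,2,3,5,6,7,8}:10  {2,3,4,5,6,7,8}:70
  start at 0(k): 80
  start at 4(i): 10
sum over floor = 90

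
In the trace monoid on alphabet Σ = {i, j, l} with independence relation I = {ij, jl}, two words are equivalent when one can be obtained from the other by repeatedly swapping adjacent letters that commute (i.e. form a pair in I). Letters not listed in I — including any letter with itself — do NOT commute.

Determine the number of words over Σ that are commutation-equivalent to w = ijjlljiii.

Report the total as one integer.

drop 0:i onto floor
drop 1:j onto floor
drop 2:j onto {1:j}
drop 3:l onto {0:i}
drop 4:l onto {3:l}
drop 5:j onto {2:j}
drop 6:i onto {4:l}
drop 7:i onto {6:i}
drop 8:i onto {7:i}
ground layer = {0:i, 1:j}
drop-orders for the pieces not yet dropped (sum over which currently-grounded one goes next):
  1 to go: {5} 1  {8} 1
  2 to go: {2,5} 1  {5,8} 2  {7,8} 1
  3 to go: {1,2,5} 1  {2,5,8} 3  {5,7,8} 3  {6,7,8} 1
  4 to go: {1,2,5,8} 4  {2,5,7,8} 6  {4,6,7,8} 1  {5,6,7,8} 4
  5 to go: {1,2,5,7,8} 10  {2,5,6,7,8} 10  {3,4,6,7,8} 1  {4,5,6,7,8} 5
  6 to go: {0,3,4,6,7,8} 1  {1,2,5,6,7,8} 20  {2,4,5,6,7,8} 15  {3,4,5,6,7,8} 6
  7 to go: {0,3,4,5,6,7,8} 7  {1,2,4,5,6,7,8} 35  {2,3,4,5,6,7,8} 21
  if 0:i drops first: 56 orders
  if 1:j drops first: 28 orders
heap linearizations: 84

84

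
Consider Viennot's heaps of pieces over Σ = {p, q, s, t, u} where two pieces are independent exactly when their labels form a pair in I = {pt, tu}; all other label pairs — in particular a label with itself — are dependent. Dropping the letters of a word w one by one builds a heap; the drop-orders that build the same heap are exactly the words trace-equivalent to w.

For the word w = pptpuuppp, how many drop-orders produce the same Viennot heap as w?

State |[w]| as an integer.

#0=p has no predecessor
#1=p depends on [0:p]
#2=t has no predecessor
#3=p depends on [1:p]
#4=u depends on [3:p]
#5=u depends on [4:u]
#6=p depends on [5:u]
#7=p depends on [6:p]
#8=p depends on [7:p]
sources: [0:p, 2:t]
N(rest) = Σ N(rest − s) over sources s of rest; N(one piece) = 1:
  size 1 → [2]=1  [8]=1
  size 2 → [2,8]=2  [7,8]=1
  size 3 → [2,7,8]=3  [6,7,8]=1
  size 4 → [2,6,7,8]=4  [5,6,7,8]=1
  size 5 → [2,5,6,7,8]=5  [4,5,6,7,8]=1
  size 6 → [2,4,5,6,7,8]=6  [3,4,5,6,7,8]=1
  size 7 → [1,3,4,5,6,7,8]=1  [2,3,4,5,6,7,8]=7
  first=0(p) contributes 8
  first=2(t) contributes 1
|[w]| = 9

9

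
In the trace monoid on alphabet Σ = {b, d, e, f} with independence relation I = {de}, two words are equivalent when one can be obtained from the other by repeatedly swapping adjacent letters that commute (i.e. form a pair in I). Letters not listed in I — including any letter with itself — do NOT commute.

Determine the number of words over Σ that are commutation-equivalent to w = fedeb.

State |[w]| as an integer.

piece 0:f — minimal
piece 1:e rests on {0:f}
piece 2:d rests on {0:f}
piece 3:e rests on {1:e}
piece 4:b rests on {2:d, 3:e}
minimal pieces: {0:f}
ways to finish when only these pieces remain (= sum over removing one remaining piece with nothing left below it):
  1 left: {4}→1
  2 left: {2,4}→1  {3,4}→1
  3 left: {1,3,4}→1  {2,3,4}→2
  placing 0:f first → 3 extensions

3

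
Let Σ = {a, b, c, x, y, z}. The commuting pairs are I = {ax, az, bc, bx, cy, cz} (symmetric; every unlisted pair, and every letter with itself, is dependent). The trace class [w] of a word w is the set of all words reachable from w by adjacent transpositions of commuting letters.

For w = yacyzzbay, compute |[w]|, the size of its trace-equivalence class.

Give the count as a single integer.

5

piece 0:y — minimal
piece 1:a rests on {0:y}
piece 2:c rests on {1:a}
piece 3:y rests on {1:a}
piece 4:z rests on {3:y}
piece 5:z rests on {4:z}
piece 6:b rests on {5:z}
piece 7:a rests on {2:c, 6:b}
piece 8:y rests on {7:a}
minimal pieces: {0:y}
ways to finish when only these pieces remain (= sum over removing one remaining piece with nothing left below it):
  1 left: {8}→1
  2 left: {7,8}→1
  3 left: {2,7,8}→1  {6,7,8}→1
  4 left: {2,6,7,8}→2  {5,6,7,8}→1
  5 left: {2,5,6,7,8}→3  {4,5,6,7,8}→1
  6 left: {2,4,5,6,7,8}→4  {3,4,5,6,7,8}→1
  7 left: {2,3,4,5,6,7,8}→5
  placing 0:y first → 5 extensions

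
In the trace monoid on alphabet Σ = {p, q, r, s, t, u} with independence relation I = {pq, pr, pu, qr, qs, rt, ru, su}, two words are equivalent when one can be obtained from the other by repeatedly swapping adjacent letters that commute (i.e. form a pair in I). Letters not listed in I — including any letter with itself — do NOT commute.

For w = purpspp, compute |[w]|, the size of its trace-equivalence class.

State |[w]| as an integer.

21

#0=p has no predecessor
#1=u has no predecessor
#2=r has no predecessor
#3=p depends on [0:p]
#4=s depends on [2:r, 3:p]
#5=p depends on [4:s]
#6=p depends on [5:p]
sources: [0:p, 1:u, 2:r]
N(rest) = Σ N(rest − s) over sources s of rest; N(one piece) = 1:
  size 1 → [1]=1  [6]=1
  size 2 → [1,6]=2  [5,6]=1
  size 3 → [1,5,6]=3  [4,5,6]=1
  size 4 → [1,4,5,6]=4  [2,4,5,6]=1  [3,4,5,6]=1
  size 5 → [0,3,4,5,6]=1  [1,2,4,5,6]=5  [1,3,4,5,6]=5  [2,3,4,5,6]=2
  first=0(p) contributes 12
  first=1(u) contributes 3
  first=2(r) contributes 6
|[w]| = 21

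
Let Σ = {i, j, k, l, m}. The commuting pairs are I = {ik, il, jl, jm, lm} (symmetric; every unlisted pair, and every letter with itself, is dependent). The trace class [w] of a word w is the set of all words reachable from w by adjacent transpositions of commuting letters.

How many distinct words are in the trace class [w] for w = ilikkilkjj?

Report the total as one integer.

56

drop 0:i onto floor
drop 1:l onto floor
drop 2:i onto {0:i}
drop 3:k onto {1:l}
drop 4:k onto {3:k}
drop 5:i onto {2:i}
drop 6:l onto {4:k}
drop 7:k onto {6:l}
drop 8:j onto {5:i, 7:k}
drop 9:j onto {8:j}
ground layer = {0:i, 1:l}
drop-orders for the pieces not yet dropped (sum over which currently-grounded one goes next):
  1 to go: {9} 1
  2 to go: {8,9} 1
  3 to go: {5,8,9} 1  {7,8,9} 1
  4 to go: {2,5,8,9} 1  {5,7,8,9} 2  {6,7,8,9} 1
  5 to go: {0,2,5,8,9} 1  {2,5,7,8,9} 3  {4,6,7,8,9} 1  {5,6,7,8,9} 3
  6 to go: {0,2,5,7,8,9} 4  {2,5,6,7,8,9} 6  {3,4,6,7,8,9} 1  {4,5,6,7,8,9} 4
  7 to go: {0,2,5,6,7,8,9} 10  {1,3,4,6,7,8,9} 1  {2,4,5,6,7,8,9} 10  {3,4,5,6,7,8,9} 5
  8 to go: {0,2,4,5,6,7,8,9} 20  {1,3,4,5,6,7,8,9} 6  {2,3,4,5,6,7,8,9} 15
  if 0:i drops first: 21 orders
  if 1:l drops first: 35 orders
heap linearizations: 56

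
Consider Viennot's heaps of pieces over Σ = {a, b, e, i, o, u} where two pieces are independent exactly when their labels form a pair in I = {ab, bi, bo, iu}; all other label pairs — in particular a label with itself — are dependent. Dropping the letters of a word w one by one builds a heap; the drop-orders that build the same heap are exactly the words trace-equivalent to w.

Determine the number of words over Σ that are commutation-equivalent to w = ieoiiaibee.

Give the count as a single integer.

6

piece 0:i — minimal
piece 1:e rests on {0:i}
piece 2:o rests on {1:e}
piece 3:i rests on {2:o}
piece 4:i rests on {3:i}
piece 5:a rests on {4:i}
piece 6:i rests on {5:a}
piece 7:b rests on {1:e}
piece 8:e rests on {6:i, 7:b}
piece 9:e rests on {8:e}
minimal pieces: {0:i}
ways to finish when only these pieces remain (= sum over removing one remaining piece with nothing left below it):
  1 left: {9}→1
  2 left: {8,9}→1
  3 left: {6,8,9}→1  {7,8,9}→1
  4 left: {5,6,8,9}→1  {6,7,8,9}→2
  5 left: {4,5,6,8,9}→1  {5,6,7,8,9}→3
  6 left: {3,4,5,6,8,9}→1  {4,5,6,7,8,9}→4
  7 left: {2,3,4,5,6,8,9}→1  {3,4,5,6,7,8,9}→5
  8 left: {2,3,4,5,6,7,8,9}→6
  placing 0:i first → 6 extensions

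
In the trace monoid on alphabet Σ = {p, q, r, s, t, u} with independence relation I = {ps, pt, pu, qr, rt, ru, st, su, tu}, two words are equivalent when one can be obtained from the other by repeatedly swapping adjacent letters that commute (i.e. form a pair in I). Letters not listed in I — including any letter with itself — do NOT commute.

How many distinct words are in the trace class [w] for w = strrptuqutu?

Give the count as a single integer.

drop 0:s onto floor
drop 1:t onto floor
drop 2:r onto {0:s}
drop 3:r onto {2:r}
drop 4:p onto {3:r}
drop 5:t onto {1:t}
drop 6:u onto floor
drop 7:q onto {4:p, 5:t, 6:u}
drop 8:u onto {7:q}
drop 9:t onto {7:q}
drop 10:u onto {8:u}
ground layer = {0:s, 1:t, 6:u}
drop-orders for the pieces not yet dropped (sum over which currently-grounded one goes next):
  1 to go: {9} 1  {10} 1
  2 to go: {8,10} 1  {9,10} 2
  3 to go: {8,9,10} 3
  4 to go: {7,8,9,10} 3
  5 to go: {4,7,8,9,10} 3  {5,7,8,9,10} 3  {6,7,8,9,10} 3
  6 to go: {1,5,7,8,9,10} 3  {3,4,7,8,9,10} 3  {4,5,7,8,9,10} 6  {4,6,7,8,9,10} 6  {5,6,7,8,9,10} 6
  7 to go: {1,4,5,7,8,9,10} 9  {1,5,6,7,8,9,10} 9  {2,3,4,7,8,9,10} 3  {3,4,5,7,8,9,10} 9  {3,4,6,7,8,9,10} 9  {4,5,6,7,8,9,10} 18
  8 to go: {0,2,3,4,7,8,9,10} 3  {1,3,4,5,7,8,9,10} 18  {1,4,5,6,7,8,9,10} 36  {2,3,4,5,7,8,9,10} 12  {2,3,4,6,7,8,9,10} 12  {3,4,5,6,7,8,9,10} 36
  9 to go: {0,2,3,4,5,7,8,9,10} 15  {0,2,3,4,6,7,8,9,10} 15  {1,2,3,4,5,7,8,9,10} 30  {1,3,4,5,6,7,8,9,10} 90  {2,3,4,5,6,7,8,9,10} 60
  if 0:s drops first: 180 orders
  if 1:t drops first: 90 orders
  if 6:u drops first: 45 orders
heap linearizations: 315

315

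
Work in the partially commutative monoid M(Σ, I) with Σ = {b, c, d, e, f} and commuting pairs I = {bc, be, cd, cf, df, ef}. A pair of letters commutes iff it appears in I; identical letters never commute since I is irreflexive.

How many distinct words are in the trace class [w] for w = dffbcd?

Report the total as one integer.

piece 0:d — minimal
piece 1:f — minimal
piece 2:f rests on {1:f}
piece 3:b rests on {0:d, 2:f}
piece 4:c — minimal
piece 5:d rests on {3:b}
minimal pieces: {0:d, 1:f, 4:c}
ways to finish when only these pieces remain (= sum over removing one remaining piece with nothing left below it):
  1 left: {4}→1  {5}→1
  2 left: {3,5}→1  {4,5}→2
  3 left: {0,3,5}→1  {2,3,5}→1  {3,4,5}→3
  4 left: {0,2,3,5}→2  {0,3,4,5}→4  {1,2,3,5}→1  {2,3,4,5}→4
  placing 0:d first → 5 extensions
  placing 1:f first → 10 extensions
  placing 4:c first → 3 extensions
total linear extensions = 18

18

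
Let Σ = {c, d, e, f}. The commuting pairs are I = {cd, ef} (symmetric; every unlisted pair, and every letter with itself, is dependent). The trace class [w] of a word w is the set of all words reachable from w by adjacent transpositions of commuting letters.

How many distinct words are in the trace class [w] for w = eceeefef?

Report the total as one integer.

15

drop 0:e onto floor
drop 1:c onto {0:e}
drop 2:e onto {1:c}
drop 3:e onto {2:e}
drop 4:e onto {3:e}
drop 5:f onto {1:c}
drop 6:e onto {4:e}
drop 7:f onto {5:f}
ground layer = {0:e}
drop-orders for the pieces not yet dropped (sum over which currently-grounded one goes next):
  1 to go: {6} 1  {7} 1
  2 to go: {4,6} 1  {5,7} 1  {6,7} 2
  3 to go: {3,4,6} 1  {4,6,7} 3  {5,6,7} 3
  4 to go: {2,3,4,6} 1  {3,4,6,7} 4  {4,5,6,7} 6
  5 to go: {2,3,4,6,7} 5  {3,4,5,6,7} 10
  6 to go: {2,3,4,5,6,7} 15
  if 0:e drops first: 15 orders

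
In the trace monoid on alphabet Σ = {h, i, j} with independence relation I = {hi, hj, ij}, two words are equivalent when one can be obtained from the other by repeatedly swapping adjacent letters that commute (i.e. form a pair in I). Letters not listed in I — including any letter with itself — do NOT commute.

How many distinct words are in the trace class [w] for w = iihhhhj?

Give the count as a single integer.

0(i) covers ∅
1(i) covers 0:i
2(h) covers ∅
3(h) covers 2:h
4(h) covers 3:h
5(h) covers 4:h
6(j) covers ∅
floor of heap: 0:i, 2:h, 6:j
completions by unplaced set U, small U first (add the entries for U minus each lowest piece of U):
  |U|=1: {1}:1  {5}:1  {6}:1
  |U|=2: {0,1}:1  {1,5}:2  {1,6}:2  {4,5}:1  {5,6}:2
  |U|=3: {0,1,5}:3  {0,1,6}:3  {1,4,5}:3  {1,5,6}:6  {3,4,5}:1  {4,5,6}:3
  |U|=4: {0,1,4,5}:6  {0,1,5,6}:12  {1,3,4,5}:4  {1,4,5,6}:12  {2,3,4,5}:1  {3,4,5,6}:4
  |U|=5: {0,1,3,4,5}:10  {0,1,4,5,6}:30  {1,2,3,4,5}:5  {1,3,4,5,6}:20  {2,3,4,5,6}:5
  start at 0(i): 30
  start at 2(h): 60
  start at 6(j): 15
sum over floor = 105

105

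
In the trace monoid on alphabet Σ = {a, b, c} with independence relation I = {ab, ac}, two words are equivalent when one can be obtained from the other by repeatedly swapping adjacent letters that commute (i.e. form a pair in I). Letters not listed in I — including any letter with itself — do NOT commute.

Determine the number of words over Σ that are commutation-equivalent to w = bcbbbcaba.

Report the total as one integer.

piece 0:b — minimal
piece 1:c rests on {0:b}
piece 2:b rests on {1:c}
piece 3:b rests on {2:b}
piece 4:b rests on {3:b}
piece 5:c rests on {4:b}
piece 6:a — minimal
piece 7:b rests on {5:c}
piece 8:a rests on {6:a}
minimal pieces: {0:b, 6:a}
ways to finish when only these pieces remain (= sum over removing one remaining piece with nothing left below it):
  1 left: {7}→1  {8}→1
  2 left: {5,7}→1  {6,8}→1  {7,8}→2
  3 left: {4,5,7}→1  {5,7,8}→3  {6,7,8}→3
  4 left: {3,4,5,7}→1  {4,5,7,8}→4  {5,6,7,8}→6
  5 left: {2,3,4,5,7}→1  {3,4,5,7,8}→5  {4,5,6,7,8}→10
  6 left: {1,2,3,4,5,7}→1  {2,3,4,5,7,8}→6  {3,4,5,6,7,8}→15
  7 left: {0,1,2,3,4,5,7}→1  {1,2,3,4,5,7,8}→7  {2,3,4,5,6,7,8}→21
  placing 0:b first → 28 extensions
  placing 6:a first → 8 extensions
total linear extensions = 36

36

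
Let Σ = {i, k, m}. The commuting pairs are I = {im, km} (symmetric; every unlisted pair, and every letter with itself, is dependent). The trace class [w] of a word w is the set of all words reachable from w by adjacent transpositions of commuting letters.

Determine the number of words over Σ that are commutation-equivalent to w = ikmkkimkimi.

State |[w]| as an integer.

165

#0=i has no predecessor
#1=k depends on [0:i]
#2=m has no predecessor
#3=k depends on [1:k]
#4=k depends on [3:k]
#5=i depends on [4:k]
#6=m depends on [2:m]
#7=k depends on [5:i]
#8=i depends on [7:k]
#9=m depends on [6:m]
#10=i depends on [8:i]
sources: [0:i, 2:m]
N(rest) = Σ N(rest − s) over sources s of rest; N(one piece) = 1:
  size 1 → [9]=1  [10]=1
  size 2 → [6,9]=1  [8,10]=1  [9,10]=2
  size 3 → [2,6,9]=1  [6,9,10]=3  [7,8,10]=1  [8,9,10]=3
  size 4 → [2,6,9,10]=4  [5,7,8,10]=1  [6,8,9,10]=6  [7,8,9,10]=4
  size 5 → [2,6,8,9,10]=10  [4,5,7,8,10]=1  [5,7,8,9,10]=5  [6,7,8,9,10]=10
  size 6 → [2,6,7,8,9,10]=20  [3,4,5,7,8,10]=1  [4,5,7,8,9,10]=6  [5,6,7,8,9,10]=15
  size 7 → [1,3,4,5,7,8,10]=1  [2,5,6,7,8,9,10]=35  [3,4,5,7,8,9,10]=7  [4,5,6,7,8,9,10]=21
  size 8 → [0,1,3,4,5,7,8,10]=1  [1,3,4,5,7,8,9,10]=8  [2,4,5,6,7,8,9,10]=56  [3,4,5,6,7,8,9,10]=28
  size 9 → [0,1,3,4,5,7,8,9,10]=9  [1,3,4,5,6,7,8,9,10]=36  [2,3,4,5,6,7,8,9,10]=84
  first=0(i) contributes 120
  first=2(m) contributes 45
|[w]| = 165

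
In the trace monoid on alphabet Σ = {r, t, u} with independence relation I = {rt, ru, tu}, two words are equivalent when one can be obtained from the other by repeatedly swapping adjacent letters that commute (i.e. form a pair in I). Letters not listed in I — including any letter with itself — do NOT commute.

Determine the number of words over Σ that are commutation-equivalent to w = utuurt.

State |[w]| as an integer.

drop 0:u onto floor
drop 1:t onto floor
drop 2:u onto {0:u}
drop 3:u onto {2:u}
drop 4:r onto floor
drop 5:t onto {1:t}
ground layer = {0:u, 1:t, 4:r}
drop-orders for the pieces not yet dropped (sum over which currently-grounded one goes next):
  1 to go: {3} 1  {4} 1  {5} 1
  2 to go: {1,5} 1  {2,3} 1  {3,4} 2  {3,5} 2  {4,5} 2
  3 to go: {0,2,3} 1  {1,3,5} 3  {1,4,5} 3  {2,3,4} 3  {2,3,5} 3  {3,4,5} 6
  4 to go: {0,2,3,4} 4  {0,2,3,5} 4  {1,2,3,5} 6  {1,3,4,5} 12  {2,3,4,5} 12
  if 0:u drops first: 30 orders
  if 1:t drops first: 20 orders
  if 4:r drops first: 10 orders
heap linearizations: 60

60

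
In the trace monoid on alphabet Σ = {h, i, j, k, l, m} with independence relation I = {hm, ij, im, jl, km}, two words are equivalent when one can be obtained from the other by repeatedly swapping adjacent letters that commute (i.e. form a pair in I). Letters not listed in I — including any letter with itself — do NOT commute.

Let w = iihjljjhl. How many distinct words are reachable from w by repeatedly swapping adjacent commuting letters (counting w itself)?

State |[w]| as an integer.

4

#0=i has no predecessor
#1=i depends on [0:i]
#2=h depends on [1:i]
#3=j depends on [2:h]
#4=l depends on [2:h]
#5=j depends on [3:j]
#6=j depends on [5:j]
#7=h depends on [4:l, 6:j]
#8=l depends on [7:h]
sources: [0:i]
N(rest) = Σ N(rest − s) over sources s of rest; N(one piece) = 1:
  size 1 → [8]=1
  size 2 → [7,8]=1
  size 3 → [4,7,8]=1  [6,7,8]=1
  size 4 → [4,6,7,8]=2  [5,6,7,8]=1
  size 5 → [3,5,6,7,8]=1  [4,5,6,7,8]=3
  size 6 → [3,4,5,6,7,8]=4
  size 7 → [2,3,4,5,6,7,8]=4
  first=0(i) contributes 4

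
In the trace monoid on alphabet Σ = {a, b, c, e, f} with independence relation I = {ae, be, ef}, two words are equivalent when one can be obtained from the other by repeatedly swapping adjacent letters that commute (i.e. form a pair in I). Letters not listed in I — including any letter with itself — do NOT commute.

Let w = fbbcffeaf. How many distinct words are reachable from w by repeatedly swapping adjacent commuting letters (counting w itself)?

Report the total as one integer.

#0=f has no predecessor
#1=b depends on [0:f]
#2=b depends on [1:b]
#3=c depends on [2:b]
#4=f depends on [3:c]
#5=f depends on [4:f]
#6=e depends on [3:c]
#7=a depends on [5:f]
#8=f depends on [7:a]
sources: [0:f]
N(rest) = Σ N(rest − s) over sources s of rest; N(one piece) = 1:
  size 1 → [6]=1  [8]=1
  size 2 → [6,8]=2  [7,8]=1
  size 3 → [5,7,8]=1  [6,7,8]=3
  size 4 → [4,5,7,8]=1  [5,6,7,8]=4
  size 5 → [4,5,6,7,8]=5
  size 6 → [3,4,5,6,7,8]=5
  size 7 → [2,3,4,5,6,7,8]=5
  first=0(f) contributes 5

5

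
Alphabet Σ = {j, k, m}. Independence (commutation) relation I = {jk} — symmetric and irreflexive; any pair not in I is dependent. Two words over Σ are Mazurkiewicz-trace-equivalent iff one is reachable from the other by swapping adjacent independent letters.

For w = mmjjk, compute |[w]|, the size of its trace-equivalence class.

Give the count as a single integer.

3

drop 0:m onto floor
drop 1:m onto {0:m}
drop 2:j onto {1:m}
drop 3:j onto {2:j}
drop 4:k onto {1:m}
ground layer = {0:m}
drop-orders for the pieces not yet dropped (sum over which currently-grounded one goes next):
  1 to go: {3} 1  {4} 1
  2 to go: {2,3} 1  {3,4} 2
  3 to go: {2,3,4} 3
  if 0:m drops first: 3 orders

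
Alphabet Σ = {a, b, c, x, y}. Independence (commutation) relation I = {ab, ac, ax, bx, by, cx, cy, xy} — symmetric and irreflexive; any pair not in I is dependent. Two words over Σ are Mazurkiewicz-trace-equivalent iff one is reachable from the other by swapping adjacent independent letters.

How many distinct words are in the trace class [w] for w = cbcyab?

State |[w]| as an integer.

0(c) covers ∅
1(b) covers 0:c
2(c) covers 1:b
3(y) covers ∅
4(a) covers 3:y
5(b) covers 2:c
floor of heap: 0:c, 3:y
completions by unplaced set U, small U first (add the entries for U minus each lowest piece of U):
  |U|=1: {4}:1  {5}:1
  |U|=2: {2,5}:1  {3,4}:1  {4,5}:2
  |U|=3: {1,2,5}:1  {2,4,5}:3  {3,4,5}:3
  |U|=4: {0,1,2,5}:1  {1,2,4,5}:4  {2,3,4,5}:6
  start at 0(c): 10
  start at 3(y): 5
sum over floor = 15

15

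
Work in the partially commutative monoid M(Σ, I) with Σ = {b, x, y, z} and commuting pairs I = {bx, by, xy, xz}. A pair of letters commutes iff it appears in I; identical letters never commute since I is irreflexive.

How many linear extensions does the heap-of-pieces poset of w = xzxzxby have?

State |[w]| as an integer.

70

#0=x has no predecessor
#1=z has no predecessor
#2=x depends on [0:x]
#3=z depends on [1:z]
#4=x depends on [2:x]
#5=b depends on [3:z]
#6=y depends on [3:z]
sources: [0:x, 1:z]
N(rest) = Σ N(rest − s) over sources s of rest; N(one piece) = 1:
  size 1 → [4]=1  [5]=1  [6]=1
  size 2 → [2,4]=1  [4,5]=2  [4,6]=2  [5,6]=2
  size 3 → [0,2,4]=1  [2,4,5]=3  [2,4,6]=3  [3,5,6]=2  [4,5,6]=6
  size 4 → [0,2,4,5]=4  [0,2,4,6]=4  [1,3,5,6]=2  [2,4,5,6]=12  [3,4,5,6]=8
  size 5 → [0,2,4,5,6]=20  [1,3,4,5,6]=10  [2,3,4,5,6]=20
  first=0(x) contributes 30
  first=1(z) contributes 40
|[w]| = 70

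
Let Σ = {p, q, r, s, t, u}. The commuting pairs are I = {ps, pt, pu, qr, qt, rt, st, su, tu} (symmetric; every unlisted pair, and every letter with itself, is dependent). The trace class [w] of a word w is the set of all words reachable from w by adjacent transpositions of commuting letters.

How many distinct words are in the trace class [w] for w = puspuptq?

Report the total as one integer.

piece 0:p — minimal
piece 1:u — minimal
piece 2:s — minimal
piece 3:p rests on {0:p}
piece 4:u rests on {1:u}
piece 5:p rests on {3:p}
piece 6:t — minimal
piece 7:q rests on {2:s, 4:u, 5:p}
minimal pieces: {0:p, 1:u, 2:s, 6:t}
ways to finish when only these pieces remain (= sum over removing one remaining piece with nothing left below it):
  1 left: {6}→1  {7}→1
  2 left: {2,7}→1  {4,7}→1  {5,7}→1  {6,7}→2
  3 left: {1,4,7}→1  {2,4,7}→2  {2,5,7}→2  {2,6,7}→3  {3,5,7}→1  {4,5,7}→2  {4,6,7}→3  {5,6,7}→3
  4 left: {0,3,5,7}→1  {1,2,4,7}→3  {1,4,5,7}→3  {1,4,6,7}→4  {2,3,5,7}→3  {2,4,5,7}→6  {2,4,6,7}→8  {2,5,6,7}→8  {3,4,5,7}→3  {3,5,6,7}→4  {4,5,6,7}→8
  5 left: {0,2,3,5,7}→4  {0,3,4,5,7}→4  {0,3,5,6,7}→5  {1,2,4,5,7}→12  {1,2,4,6,7}→15  {1,3,4,5,7}→6  {1,4,5,6,7}→15  {2,3,4,5,7}→12  {2,3,5,6,7}→15  {2,4,5,6,7}→30  {3,4,5,6,7}→15
  6 left: {0,1,3,4,5,7}→10  {0,2,3,4,5,7}→20  {0,2,3,5,6,7}→24  {0,3,4,5,6,7}→24  {1,2,3,4,5,7}→30  {1,2,4,5,6,7}→72  {1,3,4,5,6,7}→36  {2,3,4,5,6,7}→72
  placing 0:p first → 210 extensions
  placing 1:u first → 140 extensions
  placing 2:s first → 70 extensions
  placing 6:t first → 60 extensions
total linear extensions = 480

480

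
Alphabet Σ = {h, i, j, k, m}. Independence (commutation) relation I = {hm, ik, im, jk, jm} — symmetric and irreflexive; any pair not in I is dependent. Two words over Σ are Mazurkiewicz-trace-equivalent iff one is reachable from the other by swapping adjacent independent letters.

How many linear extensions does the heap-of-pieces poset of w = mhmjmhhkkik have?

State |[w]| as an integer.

161

drop 0:m onto floor
drop 1:h onto floor
drop 2:m onto {0:m}
drop 3:j onto {1:h}
drop 4:m onto {2:m}
drop 5:h onto {3:j}
drop 6:h onto {5:h}
drop 7:k onto {4:m, 6:h}
drop 8:k onto {7:k}
drop 9:i onto {6:h}
drop 10:k onto {8:k}
ground layer = {0:m, 1:h}
drop-orders for the pieces not yet dropped (sum over which currently-grounded one goes next):
  1 to go: {9} 1  {10} 1
  2 to go: {8,10} 1  {9,10} 2
  3 to go: {7,8,10} 1  {8,9,10} 3
  4 to go: {4,7,8,10} 1  {7,8,9,10} 4
  5 to go: {2,4,7,8,10} 1  {4,7,8,9,10} 5  {6,7,8,9,10} 4
  6 to go: {0,2,4,7,8,10} 1  {2,4,7,8,9,10} 6  {4,6,7,8,9,10} 9  {5,6,7,8,9,10} 4
  7 to go: {0,2,4,7,8,9,10} 7  {2,4,6,7,8,9,10} 15  {3,5,6,7,8,9,10} 4  {4,5,6,7,8,9,10} 13
  8 to go: {0,2,4,6,7,8,9,10} 22  {1,3,5,6,7,8,9,10} 4  {2,4,5,6,7,8,9,10} 28  {3,4,5,6,7,8,9,10} 17
  9 to go: {0,2,4,5,6,7,8,9,10} 50  {1,3,4,5,6,7,8,9,10} 21  {2,3,4,5,6,7,8,9,10} 45
  if 0:m drops first: 66 orders
  if 1:h drops first: 95 orders
heap linearizations: 161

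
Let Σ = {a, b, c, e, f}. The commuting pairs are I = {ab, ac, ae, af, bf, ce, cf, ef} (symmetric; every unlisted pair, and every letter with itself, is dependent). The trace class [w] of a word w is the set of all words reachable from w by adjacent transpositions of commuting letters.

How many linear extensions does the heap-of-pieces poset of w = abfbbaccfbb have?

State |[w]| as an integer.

1980

drop 0:a onto floor
drop 1:b onto floor
drop 2:f onto floor
drop 3:b onto {1:b}
drop 4:b onto {3:b}
drop 5:a onto {0:a}
drop 6:c onto {4:b}
drop 7:c onto {6:c}
drop 8:f onto {2:f}
drop 9:b onto {7:c}
drop 10:b onto {9:b}
ground layer = {0:a, 1:b, 2:f}
drop-orders for the pieces not yet dropped (sum over which currently-grounded one goes next):
  1 to go: {5} 1  {8} 1  {10} 1
  2 to go: {0,5} 1  {2,8} 1  {5,8} 2  {5,10} 2  {8,10} 2  {9,10} 1
  3 to go: {0,5,8} 3  {0,5,10} 3  {2,5,8} 3  {2,8,10} 3  {5,8,10} 6  {5,9,10} 3  {7,9,10} 1  {8,9,10} 3
  4 to go: {0,2,5,8} 6  {0,5,8,10} 12  {0,5,9,10} 6  {2,5,8,10} 12  {2,8,9,10} 6  {5,7,9,10} 4  {5,8,9,10} 12  {6,7,9,10} 1  {7,8,9,10} 4
  5 to go: {0,2,5,8,10} 30  {0,5,7,9,10} 10  {0,5,8,9,10} 30  {2,5,8,9,10} 30  {2,7,8,9,10} 10  {4,6,7,9,10} 1  {5,6,7,9,10} 5  {5,7,8,9,10} 20  {6,7,8,9,10} 5
  6 to go: {0,2,5,8,9,10} 90  {0,5,6,7,9,10} 15  {0,5,7,8,9,10} 60  {2,5,7,8,9,10} 60  {2,6,7,8,9,10} 15  {3,4,6,7,9,10} 1  {4,5,6,7,9,10} 6  {4,6,7,8,9,10} 6  {5,6,7,8,9,10} 30
  7 to go: {0,2,5,7,8,9,10} 210  {0,4,5,6,7,9,10} 21  {0,5,6,7,8,9,10} 105  {1,3,4,6,7,9,10} 1  {2,4,6,7,8,9,10} 21  {2,5,6,7,8,9,10} 105  {3,4,5,6,7,9,10} 7  {3,4,6,7,8,9,10} 7  {4,5,6,7,8,9,10} 42
  8 to go: {0,2,5,6,7,8,9,10} 420  {0,3,4,5,6,7,9,10} 28  {0,4,5,6,7,8,9,10} 168  {1,3,4,5,6,7,9,10} 8  {1,3,4,6,7,8,9,10} 8  {2,3,4,6,7,8,9,10} 28  {2,4,5,6,7,8,9,10} 168  {3,4,5,6,7,8,9,10} 56
  9 to go: {0,1,3,4,5,6,7,9,10} 36  {0,2,4,5,6,7,8,9,10} 756  {0,3,4,5,6,7,8,9,10} 252  {1,2,3,4,6,7,8,9,10} 36  {1,3,4,5,6,7,8,9,10} 72  {2,3,4,5,6,7,8,9,10} 252
  if 0:a drops first: 360 orders
  if 1:b drops first: 1260 orders
  if 2:f drops first: 360 orders
heap linearizations: 1980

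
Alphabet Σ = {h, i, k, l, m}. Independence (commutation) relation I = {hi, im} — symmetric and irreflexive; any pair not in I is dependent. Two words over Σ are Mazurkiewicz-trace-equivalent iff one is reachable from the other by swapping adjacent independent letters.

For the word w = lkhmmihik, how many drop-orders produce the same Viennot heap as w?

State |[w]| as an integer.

0(l) covers ∅
1(k) covers 0:l
2(h) covers 1:k
3(m) covers 2:h
4(m) covers 3:m
5(i) covers 1:k
6(h) covers 4:m
7(i) covers 5:i
8(k) covers 6:h, 7:i
floor of heap: 0:l
completions by unplaced set U, small U first (add the entries for U minus each lowest piece of U):
  |U|=1: {8}:1
  |U|=2: {6,8}:1  {7,8}:1
  |U|=3: {4,6,8}:1  {5,7,8}:1  {6,7,8}:2
  |U|=4: {3,4,6,8}:1  {4,6,7,8}:3  {5,6,7,8}:3
  |U|=5: {2,3,4,6,8}:1  {3,4,6,7,8}:4  {4,5,6,7,8}:6
  |U|=6: {2,3,4,6,7,8}:5  {3,4,5,6,7,8}:10
  |U|=7: {2,3,4,5,6,7,8}:15
  start at 0(l): 15

15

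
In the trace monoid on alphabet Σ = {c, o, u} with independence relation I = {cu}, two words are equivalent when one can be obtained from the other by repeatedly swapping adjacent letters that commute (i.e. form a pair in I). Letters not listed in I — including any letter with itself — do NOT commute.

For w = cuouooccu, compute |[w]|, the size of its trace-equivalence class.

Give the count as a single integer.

0(c) covers ∅
1(u) covers ∅
2(o) covers 0:c, 1:u
3(u) covers 2:o
4(o) covers 3:u
5(o) covers 4:o
6(c) covers 5:o
7(c) covers 6:c
8(u) covers 5:o
floor of heap: 0:c, 1:u
completions by unplaced set U, small U first (add the entries for U minus each lowest piece of U):
  |U|=1: {7}:1  {8}:1
  |U|=2: {6,7}:1  {7,8}:2
  |U|=3: {6,7,8}:3
  |U|=4: {5,6,7,8}:3
  |U|=5: {4,5,6,7,8}:3
  |U|=6: {3,4,5,6,7,8}:3
  |U|=7: {2,3,4,5,6,7,8}:3
  start at 0(c): 3
  start at 1(u): 3
sum over floor = 6

6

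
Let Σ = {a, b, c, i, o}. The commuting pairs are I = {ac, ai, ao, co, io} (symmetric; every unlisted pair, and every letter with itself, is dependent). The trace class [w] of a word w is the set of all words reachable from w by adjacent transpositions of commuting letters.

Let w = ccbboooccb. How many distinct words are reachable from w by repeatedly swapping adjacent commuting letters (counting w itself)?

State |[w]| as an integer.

10

drop 0:c onto floor
drop 1:c onto {0:c}
drop 2:b onto {1:c}
drop 3:b onto {2:b}
drop 4:o onto {3:b}
drop 5:o onto {4:o}
drop 6:o onto {5:o}
drop 7:c onto {3:b}
drop 8:c onto {7:c}
drop 9:b onto {6:o, 8:c}
ground layer = {0:c}
drop-orders for the pieces not yet dropped (sum over which currently-grounded one goes next):
  1 to go: {9} 1
  2 to go: {6,9} 1  {8,9} 1
  3 to go: {5,6,9} 1  {6,8,9} 2  {7,8,9} 1
  4 to go: {4,5,6,9} 1  {5,6,8,9} 3  {6,7,8,9} 3
  5 to go: {4,5,6,8,9} 4  {5,6,7,8,9} 6
  6 to go: {4,5,6,7,8,9} 10
  7 to go: {3,4,5,6,7,8,9} 10
  8 to go: {2,3,4,5,6,7,8,9} 10
  if 0:c drops first: 10 orders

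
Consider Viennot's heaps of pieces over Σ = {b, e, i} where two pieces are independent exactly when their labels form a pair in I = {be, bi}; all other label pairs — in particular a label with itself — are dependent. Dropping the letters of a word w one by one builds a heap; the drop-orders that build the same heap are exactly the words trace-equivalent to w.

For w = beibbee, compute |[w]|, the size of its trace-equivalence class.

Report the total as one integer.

drop 0:b onto floor
drop 1:e onto floor
drop 2:i onto {1:e}
drop 3:b onto {0:b}
drop 4:b onto {3:b}
drop 5:e onto {2:i}
drop 6:e onto {5:e}
ground layer = {0:b, 1:e}
drop-orders for the pieces not yet dropped (sum over which currently-grounded one goes next):
  1 to go: {4} 1  {6} 1
  2 to go: {3,4} 1  {4,6} 2  {5,6} 1
  3 to go: {0,3,4} 1  {2,5,6} 1  {3,4,6} 3  {4,5,6} 3
  4 to go: {0,3,4,6} 4  {1,2,5,6} 1  {2,4,5,6} 4  {3,4,5,6} 6
  5 to go: {0,3,4,5,6} 10  {1,2,4,5,6} 5  {2,3,4,5,6} 10
  if 0:b drops first: 15 orders
  if 1:e drops first: 20 orders
heap linearizations: 35

35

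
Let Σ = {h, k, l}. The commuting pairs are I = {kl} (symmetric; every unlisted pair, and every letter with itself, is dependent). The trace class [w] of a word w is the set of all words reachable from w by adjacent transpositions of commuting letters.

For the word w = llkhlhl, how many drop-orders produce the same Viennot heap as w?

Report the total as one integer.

3

piece 0:l — minimal
piece 1:l rests on {0:l}
piece 2:k — minimal
piece 3:h rests on {1:l, 2:k}
piece 4:l rests on {3:h}
piece 5:h rests on {4:l}
piece 6:l rests on {5:h}
minimal pieces: {0:l, 2:k}
ways to finish when only these pieces remain (= sum over removing one remaining piece with nothing left below it):
  1 left: {6}→1
  2 left: {5,6}→1
  3 left: {4,5,6}→1
  4 left: {3,4,5,6}→1
  5 left: {1,3,4,5,6}→1  {2,3,4,5,6}→1
  placing 0:l first → 2 extensions
  placing 2:k first → 1 extensions
total linear extensions = 3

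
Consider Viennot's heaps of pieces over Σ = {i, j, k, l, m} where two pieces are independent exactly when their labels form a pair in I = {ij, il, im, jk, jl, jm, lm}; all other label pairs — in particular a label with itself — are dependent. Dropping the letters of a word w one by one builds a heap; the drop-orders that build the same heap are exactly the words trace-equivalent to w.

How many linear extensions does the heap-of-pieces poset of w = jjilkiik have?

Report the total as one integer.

#0=j has no predecessor
#1=j depends on [0:j]
#2=i has no predecessor
#3=l has no predecessor
#4=k depends on [2:i, 3:l]
#5=i depends on [4:k]
#6=i depends on [5:i]
#7=k depends on [6:i]
sources: [0:j, 2:i, 3:l]
N(rest) = Σ N(rest − s) over sources s of rest; N(one piece) = 1:
  size 1 → [1]=1  [7]=1
  size 2 → [0,1]=1  [1,7]=2  [6,7]=1
  size 3 → [0,1,7]=3  [1,6,7]=3  [5,6,7]=1
  size 4 → [0,1,6,7]=6  [1,5,6,7]=4  [4,5,6,7]=1
  size 5 → [0,1,5,6,7]=10  [1,4,5,6,7]=5  [2,4,5,6,7]=1  [3,4,5,6,7]=1
  size 6 → [0,1,4,5,6,7]=15  [1,2,4,5,6,7]=6  [1,3,4,5,6,7]=6  [2,3,4,5,6,7]=2
  first=0(j) contributes 14
  first=2(i) contributes 21
  first=3(l) contributes 21
|[w]| = 56

56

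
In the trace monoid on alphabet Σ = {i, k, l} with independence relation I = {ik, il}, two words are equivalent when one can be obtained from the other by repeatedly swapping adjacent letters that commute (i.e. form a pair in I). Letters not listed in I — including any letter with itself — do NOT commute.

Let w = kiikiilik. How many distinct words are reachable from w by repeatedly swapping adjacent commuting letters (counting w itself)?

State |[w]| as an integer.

126

drop 0:k onto floor
drop 1:i onto floor
drop 2:i onto {1:i}
drop 3:k onto {0:k}
drop 4:i onto {2:i}
drop 5:i onto {4:i}
drop 6:l onto {3:k}
drop 7:i onto {5:i}
drop 8:k onto {6:l}
ground layer = {0:k, 1:i}
drop-orders for the pieces not yet dropped (sum over which currently-grounded one goes next):
  1 to go: {7} 1  {8} 1
  2 to go: {5,7} 1  {6,8} 1  {7,8} 2
  3 to go: {3,6,8} 1  {4,5,7} 1  {5,7,8} 3  {6,7,8} 3
  4 to go: {0,3,6,8} 1  {2,4,5,7} 1  {3,6,7,8} 4  {4,5,7,8} 4  {5,6,7,8} 6
  5 to go: {0,3,6,7,8} 5  {1,2,4,5,7} 1  {2,4,5,7,8} 5  {3,5,6,7,8} 10  {4,5,6,7,8} 10
  6 to go: {0,3,5,6,7,8} 15  {1,2,4,5,7,8} 6  {2,4,5,6,7,8} 15  {3,4,5,6,7,8} 20
  7 to go: {0,3,4,5,6,7,8} 35  {1,2,4,5,6,7,8} 21  {2,3,4,5,6,7,8} 35
  if 0:k drops first: 56 orders
  if 1:i drops first: 70 orders
heap linearizations: 126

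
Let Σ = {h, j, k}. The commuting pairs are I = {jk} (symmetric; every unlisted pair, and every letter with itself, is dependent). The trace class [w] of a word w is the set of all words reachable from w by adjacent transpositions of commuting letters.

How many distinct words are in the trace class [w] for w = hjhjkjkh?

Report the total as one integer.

6

piece 0:h — minimal
piece 1:j rests on {0:h}
piece 2:h rests on {1:j}
piece 3:j rests on {2:h}
piece 4:k rests on {2:h}
piece 5:j rests on {3:j}
piece 6:k rests on {4:k}
piece 7:h rests on {5:j, 6:k}
minimal pieces: {0:h}
ways to finish when only these pieces remain (= sum over removing one remaining piece with nothing left below it):
  1 left: {7}→1
  2 left: {5,7}→1  {6,7}→1
  3 left: {3,5,7}→1  {4,6,7}→1  {5,6,7}→2
  4 left: {3,5,6,7}→3  {4,5,6,7}→3
  5 left: {3,4,5,6,7}→6
  6 left: {2,3,4,5,6,7}→6
  placing 0:h first → 6 extensions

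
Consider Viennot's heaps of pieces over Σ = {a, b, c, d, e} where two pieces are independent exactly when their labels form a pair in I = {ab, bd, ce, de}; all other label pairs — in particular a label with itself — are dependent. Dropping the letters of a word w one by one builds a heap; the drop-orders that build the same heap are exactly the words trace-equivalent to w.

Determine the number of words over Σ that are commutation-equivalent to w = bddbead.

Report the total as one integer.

#0=b has no predecessor
#1=d has no predecessor
#2=d depends on [1:d]
#3=b depends on [0:b]
#4=e depends on [3:b]
#5=a depends on [2:d, 4:e]
#6=d depends on [5:a]
sources: [0:b, 1:d]
N(rest) = Σ N(rest − s) over sources s of rest; N(one piece) = 1:
  size 1 → [6]=1
  size 2 → [5,6]=1
  size 3 → [2,5,6]=1  [4,5,6]=1
  size 4 → [1,2,5,6]=1  [2,4,5,6]=2  [3,4,5,6]=1
  size 5 → [0,3,4,5,6]=1  [1,2,4,5,6]=3  [2,3,4,5,6]=3
  first=0(b) contributes 6
  first=1(d) contributes 4
|[w]| = 10

10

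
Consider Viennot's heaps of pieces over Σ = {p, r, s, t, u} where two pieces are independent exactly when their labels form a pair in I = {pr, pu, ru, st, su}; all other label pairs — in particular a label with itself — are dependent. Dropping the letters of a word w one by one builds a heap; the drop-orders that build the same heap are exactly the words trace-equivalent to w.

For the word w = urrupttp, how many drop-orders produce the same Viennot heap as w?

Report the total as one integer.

30

0(u) covers ∅
1(r) covers ∅
2(r) covers 1:r
3(u) covers 0:u
4(p) covers ∅
5(t) covers 2:r, 3:u, 4:p
6(t) covers 5:t
7(p) covers 6:t
floor of heap: 0:u, 1:r, 4:p
completions by unplaced set U, small U first (add the entries for U minus each lowest piece of U):
  |U|=1: {7}:1
  |U|=2: {6,7}:1
  |U|=3: {5,6,7}:1
  |U|=4: {2,5,6,7}:1  {3,5,6,7}:1  {4,5,6,7}:1
  |U|=5: {0,3,5,6,7}:1  {1,2,5,6,7}:1  {2,3,5,6,7}:2  {2,4,5,6,7}:2  {3,4,5,6,7}:2
  |U|=6: {0,2,3,5,6,7}:3  {0,3,4,5,6,7}:3  {1,2,3,5,6,7}:3  {1,2,4,5,6,7}:3  {2,3,4,5,6,7}:6
  start at 0(u): 12
  start at 1(r): 12
  start at 4(p): 6
sum over floor = 30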